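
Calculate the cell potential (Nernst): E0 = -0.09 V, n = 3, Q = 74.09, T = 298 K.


E = E0 - (RT/nF) * ln(Q)
E = -0.09 - (8.314 * 298 / (3 * 96485)) * ln(74.09)
E = -0.1269 V

-0.1269 V


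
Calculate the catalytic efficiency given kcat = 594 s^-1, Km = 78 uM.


Catalytic efficiency = kcat / Km
= 594 / 78
= 7.6154 uM^-1*s^-1

7.6154 uM^-1*s^-1


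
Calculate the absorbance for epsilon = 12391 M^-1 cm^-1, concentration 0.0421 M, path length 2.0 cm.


A = epsilon * c * l
A = 12391 * 0.0421 * 2.0
A = 1043.3222

1043.3222


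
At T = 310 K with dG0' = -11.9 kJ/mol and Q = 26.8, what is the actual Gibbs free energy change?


dG = dG0' + RT * ln(Q) / 1000
dG = -11.9 + 8.314 * 310 * ln(26.8) / 1000
dG = -3.4247 kJ/mol

-3.4247 kJ/mol


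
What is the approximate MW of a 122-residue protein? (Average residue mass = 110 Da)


MW = n_residues * 110 Da
MW = 122 * 110
MW = 13420 Da

13420 Da


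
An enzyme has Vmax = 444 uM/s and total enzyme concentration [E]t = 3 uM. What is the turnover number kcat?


kcat = Vmax / [E]t
kcat = 444 / 3
kcat = 148.0 s^-1

148.0 s^-1


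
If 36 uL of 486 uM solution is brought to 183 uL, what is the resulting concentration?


C2 = C1 * V1 / V2
C2 = 486 * 36 / 183
C2 = 95.6066 uM

95.6066 uM


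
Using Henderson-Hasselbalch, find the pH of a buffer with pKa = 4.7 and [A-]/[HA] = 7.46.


pH = pKa + log10([A-]/[HA])
pH = 4.7 + log10(7.46)
pH = 5.5727

5.5727


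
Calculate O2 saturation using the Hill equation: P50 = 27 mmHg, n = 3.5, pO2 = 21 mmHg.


Y = pO2^n / (P50^n + pO2^n)
Y = 21^3.5 / (27^3.5 + 21^3.5)
Y = 29.33%

29.33%


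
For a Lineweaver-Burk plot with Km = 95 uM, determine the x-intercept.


x-intercept = -1/Km
= -1/95
= -0.0105 1/uM

-0.0105 1/uM


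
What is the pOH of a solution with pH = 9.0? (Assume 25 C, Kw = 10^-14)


pOH = 14 - pH
pOH = 14 - 9.0
pOH = 5.0

5.0


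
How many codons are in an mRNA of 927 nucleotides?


codons = nucleotides / 3
codons = 927 / 3 = 309

309


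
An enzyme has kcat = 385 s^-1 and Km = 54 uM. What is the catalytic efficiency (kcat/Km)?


Catalytic efficiency = kcat / Km
= 385 / 54
= 7.1296 uM^-1*s^-1

7.1296 uM^-1*s^-1


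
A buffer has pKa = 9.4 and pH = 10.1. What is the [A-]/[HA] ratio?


[A-]/[HA] = 10^(pH - pKa)
= 10^(10.1 - 9.4)
= 5.0119

5.0119


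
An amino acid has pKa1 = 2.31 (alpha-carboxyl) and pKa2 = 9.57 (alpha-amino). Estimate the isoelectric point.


pI = (pKa1 + pKa2) / 2
pI = (2.31 + 9.57) / 2
pI = 5.94

5.94


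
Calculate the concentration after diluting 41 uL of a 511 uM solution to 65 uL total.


C2 = C1 * V1 / V2
C2 = 511 * 41 / 65
C2 = 322.3231 uM

322.3231 uM


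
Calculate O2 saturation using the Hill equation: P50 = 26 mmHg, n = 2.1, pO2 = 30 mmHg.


Y = pO2^n / (P50^n + pO2^n)
Y = 30^2.1 / (26^2.1 + 30^2.1)
Y = 57.46%

57.46%


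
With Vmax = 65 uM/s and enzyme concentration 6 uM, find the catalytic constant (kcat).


kcat = Vmax / [E]t
kcat = 65 / 6
kcat = 10.8333 s^-1

10.8333 s^-1


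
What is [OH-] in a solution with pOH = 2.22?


[OH-] = 10^(-pOH)
[OH-] = 10^(-2.22)
[OH-] = 0.006 M

0.006 M


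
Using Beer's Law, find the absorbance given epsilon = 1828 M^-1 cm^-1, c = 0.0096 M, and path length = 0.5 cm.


A = epsilon * c * l
A = 1828 * 0.0096 * 0.5
A = 8.7744

8.7744


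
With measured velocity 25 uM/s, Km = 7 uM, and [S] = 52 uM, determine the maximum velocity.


Vmax = v * (Km + [S]) / [S]
Vmax = 25 * (7 + 52) / 52
Vmax = 28.3654 uM/s

28.3654 uM/s


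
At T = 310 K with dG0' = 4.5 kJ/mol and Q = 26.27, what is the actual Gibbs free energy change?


dG = dG0' + RT * ln(Q) / 1000
dG = 4.5 + 8.314 * 310 * ln(26.27) / 1000
dG = 12.9238 kJ/mol

12.9238 kJ/mol


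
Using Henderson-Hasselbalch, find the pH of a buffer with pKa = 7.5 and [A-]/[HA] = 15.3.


pH = pKa + log10([A-]/[HA])
pH = 7.5 + log10(15.3)
pH = 8.6847

8.6847


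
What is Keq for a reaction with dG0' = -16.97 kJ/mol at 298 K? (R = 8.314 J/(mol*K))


Keq = exp(-dG0 * 1000 / (R * T))
Keq = exp(-(-16.97) * 1000 / (8.314 * 298))
Keq = 943.3598

943.3598


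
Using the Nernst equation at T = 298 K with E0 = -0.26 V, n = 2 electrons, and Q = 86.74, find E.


E = E0 - (RT/nF) * ln(Q)
E = -0.26 - (8.314 * 298 / (2 * 96485)) * ln(86.74)
E = -0.3173 V

-0.3173 V


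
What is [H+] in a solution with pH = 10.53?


[H+] = 10^(-pH)
[H+] = 10^(-10.53)
[H+] = 2.951e-11 M

2.951e-11 M


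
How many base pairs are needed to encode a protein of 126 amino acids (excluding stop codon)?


Each amino acid = 1 codon = 3 bp
bp = 126 * 3 = 378 bp

378 bp


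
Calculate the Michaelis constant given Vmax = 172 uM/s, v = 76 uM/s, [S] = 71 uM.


Km = [S] * (Vmax - v) / v
Km = 71 * (172 - 76) / 76
Km = 89.6842 uM

89.6842 uM


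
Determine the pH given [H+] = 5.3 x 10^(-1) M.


pH = -log10([H+])
pH = -log10(5.3 x 10^(-1))
pH = 0.2757

0.2757


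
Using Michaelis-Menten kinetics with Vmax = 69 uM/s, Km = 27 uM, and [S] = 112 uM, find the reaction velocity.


v = Vmax * [S] / (Km + [S])
v = 69 * 112 / (27 + 112)
v = 55.5971 uM/s

55.5971 uM/s


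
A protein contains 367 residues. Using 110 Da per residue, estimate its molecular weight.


MW = n_residues * 110 Da
MW = 367 * 110
MW = 40370 Da

40370 Da


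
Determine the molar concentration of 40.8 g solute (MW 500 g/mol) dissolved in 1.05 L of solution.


C = (mass / MW) / volume
C = (40.8 / 500) / 1.05
C = 0.0777 M

0.0777 M


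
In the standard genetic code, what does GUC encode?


Standard genetic code lookup.
Codon GUC -> Val

Val


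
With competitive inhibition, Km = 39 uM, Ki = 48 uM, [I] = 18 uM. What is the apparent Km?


Km_app = Km * (1 + [I]/Ki)
Km_app = 39 * (1 + 18/48)
Km_app = 53.625 uM

53.625 uM


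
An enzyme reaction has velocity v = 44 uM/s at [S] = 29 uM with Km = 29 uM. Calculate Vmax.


Vmax = v * (Km + [S]) / [S]
Vmax = 44 * (29 + 29) / 29
Vmax = 88.0 uM/s

88.0 uM/s


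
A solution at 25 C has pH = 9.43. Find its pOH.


pOH = 14 - pH
pOH = 14 - 9.43
pOH = 4.57

4.57


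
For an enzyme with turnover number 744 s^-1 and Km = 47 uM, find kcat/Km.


Catalytic efficiency = kcat / Km
= 744 / 47
= 15.8298 uM^-1*s^-1

15.8298 uM^-1*s^-1


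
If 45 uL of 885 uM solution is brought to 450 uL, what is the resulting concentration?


C2 = C1 * V1 / V2
C2 = 885 * 45 / 450
C2 = 88.5 uM

88.5 uM


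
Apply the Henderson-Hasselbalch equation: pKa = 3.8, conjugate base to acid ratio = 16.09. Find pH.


pH = pKa + log10([A-]/[HA])
pH = 3.8 + log10(16.09)
pH = 5.0066

5.0066


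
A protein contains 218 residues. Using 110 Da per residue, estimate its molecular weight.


MW = n_residues * 110 Da
MW = 218 * 110
MW = 23980 Da

23980 Da


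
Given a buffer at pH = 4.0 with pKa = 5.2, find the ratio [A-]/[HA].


[A-]/[HA] = 10^(pH - pKa)
= 10^(4.0 - 5.2)
= 0.0631

0.0631


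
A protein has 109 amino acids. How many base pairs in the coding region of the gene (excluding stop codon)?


Each amino acid = 1 codon = 3 bp
bp = 109 * 3 = 327 bp

327 bp


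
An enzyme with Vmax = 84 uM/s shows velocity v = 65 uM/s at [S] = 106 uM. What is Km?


Km = [S] * (Vmax - v) / v
Km = 106 * (84 - 65) / 65
Km = 30.9846 uM

30.9846 uM


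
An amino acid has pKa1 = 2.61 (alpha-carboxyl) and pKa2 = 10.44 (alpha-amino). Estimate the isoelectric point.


pI = (pKa1 + pKa2) / 2
pI = (2.61 + 10.44) / 2
pI = 6.525

6.525


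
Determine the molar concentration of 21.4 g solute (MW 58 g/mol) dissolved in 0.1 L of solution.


C = (mass / MW) / volume
C = (21.4 / 58) / 0.1
C = 3.6897 M

3.6897 M


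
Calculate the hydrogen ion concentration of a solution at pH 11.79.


[H+] = 10^(-pH)
[H+] = 10^(-11.79)
[H+] = 1.622e-12 M

1.622e-12 M


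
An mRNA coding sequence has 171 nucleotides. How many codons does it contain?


codons = nucleotides / 3
codons = 171 / 3 = 57

57


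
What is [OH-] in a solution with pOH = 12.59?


[OH-] = 10^(-pOH)
[OH-] = 10^(-12.59)
[OH-] = 2.570e-13 M

2.570e-13 M


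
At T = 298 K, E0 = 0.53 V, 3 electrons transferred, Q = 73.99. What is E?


E = E0 - (RT/nF) * ln(Q)
E = 0.53 - (8.314 * 298 / (3 * 96485)) * ln(73.99)
E = 0.4932 V

0.4932 V


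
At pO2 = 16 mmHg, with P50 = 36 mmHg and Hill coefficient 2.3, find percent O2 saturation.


Y = pO2^n / (P50^n + pO2^n)
Y = 16^2.3 / (36^2.3 + 16^2.3)
Y = 13.41%

13.41%


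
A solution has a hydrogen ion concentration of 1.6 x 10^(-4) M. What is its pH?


pH = -log10([H+])
pH = -log10(1.6 x 10^(-4))
pH = 3.7959

3.7959


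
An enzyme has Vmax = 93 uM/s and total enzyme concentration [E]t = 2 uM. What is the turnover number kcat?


kcat = Vmax / [E]t
kcat = 93 / 2
kcat = 46.5 s^-1

46.5 s^-1


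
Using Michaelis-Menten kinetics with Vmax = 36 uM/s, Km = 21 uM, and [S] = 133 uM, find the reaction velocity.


v = Vmax * [S] / (Km + [S])
v = 36 * 133 / (21 + 133)
v = 31.0909 uM/s

31.0909 uM/s


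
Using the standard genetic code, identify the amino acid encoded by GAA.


Standard genetic code lookup.
Codon GAA -> Glu

Glu


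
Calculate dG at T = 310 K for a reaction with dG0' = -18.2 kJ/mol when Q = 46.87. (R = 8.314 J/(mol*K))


dG = dG0' + RT * ln(Q) / 1000
dG = -18.2 + 8.314 * 310 * ln(46.87) / 1000
dG = -8.284 kJ/mol

-8.284 kJ/mol


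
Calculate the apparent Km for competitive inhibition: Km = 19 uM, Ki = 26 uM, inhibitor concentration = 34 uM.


Km_app = Km * (1 + [I]/Ki)
Km_app = 19 * (1 + 34/26)
Km_app = 43.8462 uM

43.8462 uM


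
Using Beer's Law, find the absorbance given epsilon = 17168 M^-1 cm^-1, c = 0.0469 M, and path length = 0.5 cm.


A = epsilon * c * l
A = 17168 * 0.0469 * 0.5
A = 402.5896

402.5896


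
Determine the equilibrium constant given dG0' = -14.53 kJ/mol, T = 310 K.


Keq = exp(-dG0 * 1000 / (R * T))
Keq = exp(-(-14.53) * 1000 / (8.314 * 310))
Keq = 280.7867

280.7867


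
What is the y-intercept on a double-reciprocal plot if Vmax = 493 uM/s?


y-intercept = 1/Vmax
= 1/493
= 0.002 s/uM

0.002 s/uM


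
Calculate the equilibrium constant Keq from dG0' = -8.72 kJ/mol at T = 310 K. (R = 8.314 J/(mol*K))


Keq = exp(-dG0 * 1000 / (R * T))
Keq = exp(-(-8.72) * 1000 / (8.314 * 310))
Keq = 29.4688

29.4688


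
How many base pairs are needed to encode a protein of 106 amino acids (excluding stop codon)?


Each amino acid = 1 codon = 3 bp
bp = 106 * 3 = 318 bp

318 bp


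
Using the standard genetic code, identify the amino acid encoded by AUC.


Standard genetic code lookup.
Codon AUC -> Ile

Ile


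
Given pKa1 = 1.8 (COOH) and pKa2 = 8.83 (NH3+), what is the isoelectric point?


pI = (pKa1 + pKa2) / 2
pI = (1.8 + 8.83) / 2
pI = 5.315

5.315


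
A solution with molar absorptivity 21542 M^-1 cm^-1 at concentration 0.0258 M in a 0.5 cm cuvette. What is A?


A = epsilon * c * l
A = 21542 * 0.0258 * 0.5
A = 277.8918

277.8918


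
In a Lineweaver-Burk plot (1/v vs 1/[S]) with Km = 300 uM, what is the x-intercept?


x-intercept = -1/Km
= -1/300
= -0.0033 1/uM

-0.0033 1/uM


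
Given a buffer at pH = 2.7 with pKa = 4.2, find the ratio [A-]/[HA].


[A-]/[HA] = 10^(pH - pKa)
= 10^(2.7 - 4.2)
= 0.0316

0.0316


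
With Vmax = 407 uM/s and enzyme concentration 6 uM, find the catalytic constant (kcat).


kcat = Vmax / [E]t
kcat = 407 / 6
kcat = 67.8333 s^-1

67.8333 s^-1


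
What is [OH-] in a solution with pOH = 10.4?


[OH-] = 10^(-pOH)
[OH-] = 10^(-10.4)
[OH-] = 3.981e-11 M

3.981e-11 M


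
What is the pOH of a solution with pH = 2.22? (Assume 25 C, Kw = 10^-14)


pOH = 14 - pH
pOH = 14 - 2.22
pOH = 11.78

11.78


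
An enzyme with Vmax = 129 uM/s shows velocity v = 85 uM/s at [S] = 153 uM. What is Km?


Km = [S] * (Vmax - v) / v
Km = 153 * (129 - 85) / 85
Km = 79.2 uM

79.2 uM


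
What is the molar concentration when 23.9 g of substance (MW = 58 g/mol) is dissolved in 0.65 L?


C = (mass / MW) / volume
C = (23.9 / 58) / 0.65
C = 0.634 M

0.634 M


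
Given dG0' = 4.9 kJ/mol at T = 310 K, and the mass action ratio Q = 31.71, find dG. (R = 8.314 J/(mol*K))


dG = dG0' + RT * ln(Q) / 1000
dG = 4.9 + 8.314 * 310 * ln(31.71) / 1000
dG = 13.8089 kJ/mol

13.8089 kJ/mol


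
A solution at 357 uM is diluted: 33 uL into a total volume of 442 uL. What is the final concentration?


C2 = C1 * V1 / V2
C2 = 357 * 33 / 442
C2 = 26.6538 uM

26.6538 uM


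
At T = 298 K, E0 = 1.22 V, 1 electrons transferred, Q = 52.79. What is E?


E = E0 - (RT/nF) * ln(Q)
E = 1.22 - (8.314 * 298 / (1 * 96485)) * ln(52.79)
E = 1.1182 V

1.1182 V


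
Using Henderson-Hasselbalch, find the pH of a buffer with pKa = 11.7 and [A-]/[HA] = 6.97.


pH = pKa + log10([A-]/[HA])
pH = 11.7 + log10(6.97)
pH = 12.5432

12.5432


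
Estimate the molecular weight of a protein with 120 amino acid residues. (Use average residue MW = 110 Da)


MW = n_residues * 110 Da
MW = 120 * 110
MW = 13200 Da

13200 Da


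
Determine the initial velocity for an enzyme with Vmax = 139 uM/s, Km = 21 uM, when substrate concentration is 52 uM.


v = Vmax * [S] / (Km + [S])
v = 139 * 52 / (21 + 52)
v = 99.0137 uM/s

99.0137 uM/s


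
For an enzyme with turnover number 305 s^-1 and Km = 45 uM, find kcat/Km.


Catalytic efficiency = kcat / Km
= 305 / 45
= 6.7778 uM^-1*s^-1

6.7778 uM^-1*s^-1


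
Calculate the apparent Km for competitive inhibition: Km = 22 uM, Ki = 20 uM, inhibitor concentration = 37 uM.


Km_app = Km * (1 + [I]/Ki)
Km_app = 22 * (1 + 37/20)
Km_app = 62.7 uM

62.7 uM


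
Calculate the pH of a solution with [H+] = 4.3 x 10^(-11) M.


pH = -log10([H+])
pH = -log10(4.3 x 10^(-11))
pH = 10.3665

10.3665


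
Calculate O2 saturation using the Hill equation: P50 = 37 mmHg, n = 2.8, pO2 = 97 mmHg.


Y = pO2^n / (P50^n + pO2^n)
Y = 97^2.8 / (37^2.8 + 97^2.8)
Y = 93.69%

93.69%


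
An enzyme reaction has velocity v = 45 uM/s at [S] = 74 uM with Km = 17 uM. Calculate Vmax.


Vmax = v * (Km + [S]) / [S]
Vmax = 45 * (17 + 74) / 74
Vmax = 55.3378 uM/s

55.3378 uM/s


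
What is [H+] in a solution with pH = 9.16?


[H+] = 10^(-pH)
[H+] = 10^(-9.16)
[H+] = 6.918e-10 M

6.918e-10 M


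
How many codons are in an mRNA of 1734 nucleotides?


codons = nucleotides / 3
codons = 1734 / 3 = 578

578


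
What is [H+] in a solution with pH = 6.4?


[H+] = 10^(-pH)
[H+] = 10^(-6.4)
[H+] = 3.981e-07 M

3.981e-07 M


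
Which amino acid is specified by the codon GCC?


Standard genetic code lookup.
Codon GCC -> Ala

Ala


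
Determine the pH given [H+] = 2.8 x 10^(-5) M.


pH = -log10([H+])
pH = -log10(2.8 x 10^(-5))
pH = 4.5528

4.5528


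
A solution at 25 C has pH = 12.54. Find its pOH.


pOH = 14 - pH
pOH = 14 - 12.54
pOH = 1.46

1.46


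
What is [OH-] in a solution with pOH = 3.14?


[OH-] = 10^(-pOH)
[OH-] = 10^(-3.14)
[OH-] = 7.244e-04 M

7.244e-04 M


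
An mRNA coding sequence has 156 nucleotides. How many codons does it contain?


codons = nucleotides / 3
codons = 156 / 3 = 52

52


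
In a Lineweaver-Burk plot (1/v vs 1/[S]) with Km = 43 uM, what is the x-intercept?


x-intercept = -1/Km
= -1/43
= -0.0233 1/uM

-0.0233 1/uM


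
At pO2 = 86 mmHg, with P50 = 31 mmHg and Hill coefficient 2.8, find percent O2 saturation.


Y = pO2^n / (P50^n + pO2^n)
Y = 86^2.8 / (31^2.8 + 86^2.8)
Y = 94.57%

94.57%


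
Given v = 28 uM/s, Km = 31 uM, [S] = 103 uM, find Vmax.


Vmax = v * (Km + [S]) / [S]
Vmax = 28 * (31 + 103) / 103
Vmax = 36.4272 uM/s

36.4272 uM/s


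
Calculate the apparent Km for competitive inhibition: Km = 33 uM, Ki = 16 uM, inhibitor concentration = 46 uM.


Km_app = Km * (1 + [I]/Ki)
Km_app = 33 * (1 + 46/16)
Km_app = 127.875 uM

127.875 uM


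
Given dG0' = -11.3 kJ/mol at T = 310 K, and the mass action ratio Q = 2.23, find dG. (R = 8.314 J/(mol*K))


dG = dG0' + RT * ln(Q) / 1000
dG = -11.3 + 8.314 * 310 * ln(2.23) / 1000
dG = -9.233 kJ/mol

-9.233 kJ/mol


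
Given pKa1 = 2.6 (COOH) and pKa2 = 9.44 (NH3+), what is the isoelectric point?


pI = (pKa1 + pKa2) / 2
pI = (2.6 + 9.44) / 2
pI = 6.02

6.02


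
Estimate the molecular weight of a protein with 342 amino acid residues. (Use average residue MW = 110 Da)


MW = n_residues * 110 Da
MW = 342 * 110
MW = 37620 Da

37620 Da


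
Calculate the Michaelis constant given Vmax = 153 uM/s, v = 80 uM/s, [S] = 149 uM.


Km = [S] * (Vmax - v) / v
Km = 149 * (153 - 80) / 80
Km = 135.9625 uM

135.9625 uM


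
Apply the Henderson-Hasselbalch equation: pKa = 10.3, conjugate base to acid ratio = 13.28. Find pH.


pH = pKa + log10([A-]/[HA])
pH = 10.3 + log10(13.28)
pH = 11.4232

11.4232


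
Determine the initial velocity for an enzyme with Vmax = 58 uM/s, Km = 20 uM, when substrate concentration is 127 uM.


v = Vmax * [S] / (Km + [S])
v = 58 * 127 / (20 + 127)
v = 50.1088 uM/s

50.1088 uM/s


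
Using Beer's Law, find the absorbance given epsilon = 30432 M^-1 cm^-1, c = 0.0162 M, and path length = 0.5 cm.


A = epsilon * c * l
A = 30432 * 0.0162 * 0.5
A = 246.4992

246.4992


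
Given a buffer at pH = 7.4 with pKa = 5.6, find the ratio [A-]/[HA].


[A-]/[HA] = 10^(pH - pKa)
= 10^(7.4 - 5.6)
= 63.0957

63.0957


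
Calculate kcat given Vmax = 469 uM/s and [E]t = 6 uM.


kcat = Vmax / [E]t
kcat = 469 / 6
kcat = 78.1667 s^-1

78.1667 s^-1


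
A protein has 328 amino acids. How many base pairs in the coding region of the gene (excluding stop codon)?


Each amino acid = 1 codon = 3 bp
bp = 328 * 3 = 984 bp

984 bp


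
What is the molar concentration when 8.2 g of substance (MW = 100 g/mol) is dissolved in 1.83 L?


C = (mass / MW) / volume
C = (8.2 / 100) / 1.83
C = 0.0448 M

0.0448 M


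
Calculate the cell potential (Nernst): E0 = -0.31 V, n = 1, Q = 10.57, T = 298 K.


E = E0 - (RT/nF) * ln(Q)
E = -0.31 - (8.314 * 298 / (1 * 96485)) * ln(10.57)
E = -0.3705 V

-0.3705 V


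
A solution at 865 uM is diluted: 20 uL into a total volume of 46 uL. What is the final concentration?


C2 = C1 * V1 / V2
C2 = 865 * 20 / 46
C2 = 376.087 uM

376.087 uM


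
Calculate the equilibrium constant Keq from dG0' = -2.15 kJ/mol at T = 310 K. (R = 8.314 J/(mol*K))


Keq = exp(-dG0 * 1000 / (R * T))
Keq = exp(-(-2.15) * 1000 / (8.314 * 310))
Keq = 2.303

2.303


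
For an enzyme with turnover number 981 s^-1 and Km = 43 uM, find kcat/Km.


Catalytic efficiency = kcat / Km
= 981 / 43
= 22.814 uM^-1*s^-1

22.814 uM^-1*s^-1


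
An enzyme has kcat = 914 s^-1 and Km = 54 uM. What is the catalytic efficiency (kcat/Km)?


Catalytic efficiency = kcat / Km
= 914 / 54
= 16.9259 uM^-1*s^-1

16.9259 uM^-1*s^-1


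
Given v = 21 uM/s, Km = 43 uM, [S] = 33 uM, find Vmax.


Vmax = v * (Km + [S]) / [S]
Vmax = 21 * (43 + 33) / 33
Vmax = 48.3636 uM/s

48.3636 uM/s


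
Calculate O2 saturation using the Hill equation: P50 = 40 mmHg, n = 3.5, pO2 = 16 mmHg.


Y = pO2^n / (P50^n + pO2^n)
Y = 16^3.5 / (40^3.5 + 16^3.5)
Y = 3.89%

3.89%


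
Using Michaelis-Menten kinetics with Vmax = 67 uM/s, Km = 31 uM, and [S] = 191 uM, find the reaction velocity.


v = Vmax * [S] / (Km + [S])
v = 67 * 191 / (31 + 191)
v = 57.6441 uM/s

57.6441 uM/s


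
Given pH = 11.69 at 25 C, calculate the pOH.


pOH = 14 - pH
pOH = 14 - 11.69
pOH = 2.31

2.31


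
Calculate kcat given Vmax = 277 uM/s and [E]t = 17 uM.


kcat = Vmax / [E]t
kcat = 277 / 17
kcat = 16.2941 s^-1

16.2941 s^-1


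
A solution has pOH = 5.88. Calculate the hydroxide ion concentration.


[OH-] = 10^(-pOH)
[OH-] = 10^(-5.88)
[OH-] = 1.318e-06 M

1.318e-06 M


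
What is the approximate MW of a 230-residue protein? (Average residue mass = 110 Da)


MW = n_residues * 110 Da
MW = 230 * 110
MW = 25300 Da

25300 Da


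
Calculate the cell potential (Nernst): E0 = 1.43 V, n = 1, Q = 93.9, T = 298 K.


E = E0 - (RT/nF) * ln(Q)
E = 1.43 - (8.314 * 298 / (1 * 96485)) * ln(93.9)
E = 1.3134 V

1.3134 V


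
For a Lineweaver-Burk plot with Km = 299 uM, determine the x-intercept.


x-intercept = -1/Km
= -1/299
= -0.0033 1/uM

-0.0033 1/uM


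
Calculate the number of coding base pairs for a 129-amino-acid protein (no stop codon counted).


Each amino acid = 1 codon = 3 bp
bp = 129 * 3 = 387 bp

387 bp


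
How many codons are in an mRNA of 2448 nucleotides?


codons = nucleotides / 3
codons = 2448 / 3 = 816

816


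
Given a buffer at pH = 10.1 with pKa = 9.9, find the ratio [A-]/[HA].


[A-]/[HA] = 10^(pH - pKa)
= 10^(10.1 - 9.9)
= 1.5849

1.5849


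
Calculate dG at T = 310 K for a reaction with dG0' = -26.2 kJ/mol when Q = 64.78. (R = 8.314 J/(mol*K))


dG = dG0' + RT * ln(Q) / 1000
dG = -26.2 + 8.314 * 310 * ln(64.78) / 1000
dG = -15.4499 kJ/mol

-15.4499 kJ/mol


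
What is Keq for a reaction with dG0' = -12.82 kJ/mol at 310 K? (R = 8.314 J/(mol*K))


Keq = exp(-dG0 * 1000 / (R * T))
Keq = exp(-(-12.82) * 1000 / (8.314 * 310))
Keq = 144.6216

144.6216


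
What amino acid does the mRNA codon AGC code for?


Standard genetic code lookup.
Codon AGC -> Ser

Ser


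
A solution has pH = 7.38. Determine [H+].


[H+] = 10^(-pH)
[H+] = 10^(-7.38)
[H+] = 4.169e-08 M

4.169e-08 M


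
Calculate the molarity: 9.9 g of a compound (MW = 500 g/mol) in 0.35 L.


C = (mass / MW) / volume
C = (9.9 / 500) / 0.35
C = 0.0566 M

0.0566 M


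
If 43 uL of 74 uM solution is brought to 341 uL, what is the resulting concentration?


C2 = C1 * V1 / V2
C2 = 74 * 43 / 341
C2 = 9.3314 uM

9.3314 uM


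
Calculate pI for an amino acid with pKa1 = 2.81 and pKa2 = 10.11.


pI = (pKa1 + pKa2) / 2
pI = (2.81 + 10.11) / 2
pI = 6.46

6.46


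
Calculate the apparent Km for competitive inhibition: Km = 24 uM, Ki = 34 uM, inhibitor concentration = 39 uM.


Km_app = Km * (1 + [I]/Ki)
Km_app = 24 * (1 + 39/34)
Km_app = 51.5294 uM

51.5294 uM


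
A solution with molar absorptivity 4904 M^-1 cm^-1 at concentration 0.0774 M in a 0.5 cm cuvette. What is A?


A = epsilon * c * l
A = 4904 * 0.0774 * 0.5
A = 189.7848

189.7848


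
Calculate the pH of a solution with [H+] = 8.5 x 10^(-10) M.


pH = -log10([H+])
pH = -log10(8.5 x 10^(-10))
pH = 9.0706

9.0706


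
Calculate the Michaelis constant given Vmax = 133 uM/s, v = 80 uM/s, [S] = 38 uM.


Km = [S] * (Vmax - v) / v
Km = 38 * (133 - 80) / 80
Km = 25.175 uM

25.175 uM


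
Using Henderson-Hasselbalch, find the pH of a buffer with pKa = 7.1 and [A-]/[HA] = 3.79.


pH = pKa + log10([A-]/[HA])
pH = 7.1 + log10(3.79)
pH = 7.6786

7.6786


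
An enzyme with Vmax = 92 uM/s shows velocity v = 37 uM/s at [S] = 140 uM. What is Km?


Km = [S] * (Vmax - v) / v
Km = 140 * (92 - 37) / 37
Km = 208.1081 uM

208.1081 uM


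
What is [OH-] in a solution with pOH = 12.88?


[OH-] = 10^(-pOH)
[OH-] = 10^(-12.88)
[OH-] = 1.318e-13 M

1.318e-13 M


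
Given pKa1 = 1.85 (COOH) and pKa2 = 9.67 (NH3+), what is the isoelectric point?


pI = (pKa1 + pKa2) / 2
pI = (1.85 + 9.67) / 2
pI = 5.76

5.76


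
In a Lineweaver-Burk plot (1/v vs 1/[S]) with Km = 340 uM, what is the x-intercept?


x-intercept = -1/Km
= -1/340
= -0.0029 1/uM

-0.0029 1/uM


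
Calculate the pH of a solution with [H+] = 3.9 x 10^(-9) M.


pH = -log10([H+])
pH = -log10(3.9 x 10^(-9))
pH = 8.4089

8.4089


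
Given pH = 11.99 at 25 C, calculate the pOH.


pOH = 14 - pH
pOH = 14 - 11.99
pOH = 2.01

2.01


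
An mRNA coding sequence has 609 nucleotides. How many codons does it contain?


codons = nucleotides / 3
codons = 609 / 3 = 203

203


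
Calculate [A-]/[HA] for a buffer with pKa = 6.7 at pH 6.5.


[A-]/[HA] = 10^(pH - pKa)
= 10^(6.5 - 6.7)
= 0.631

0.631


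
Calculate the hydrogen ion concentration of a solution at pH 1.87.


[H+] = 10^(-pH)
[H+] = 10^(-1.87)
[H+] = 0.0135 M

0.0135 M


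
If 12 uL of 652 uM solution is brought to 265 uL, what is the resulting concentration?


C2 = C1 * V1 / V2
C2 = 652 * 12 / 265
C2 = 29.5245 uM

29.5245 uM


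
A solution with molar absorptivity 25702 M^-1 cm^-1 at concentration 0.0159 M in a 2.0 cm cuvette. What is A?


A = epsilon * c * l
A = 25702 * 0.0159 * 2.0
A = 817.3236

817.3236


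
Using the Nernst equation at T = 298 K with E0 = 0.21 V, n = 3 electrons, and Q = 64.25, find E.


E = E0 - (RT/nF) * ln(Q)
E = 0.21 - (8.314 * 298 / (3 * 96485)) * ln(64.25)
E = 0.1744 V

0.1744 V


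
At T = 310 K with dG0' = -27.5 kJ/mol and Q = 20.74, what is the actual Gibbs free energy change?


dG = dG0' + RT * ln(Q) / 1000
dG = -27.5 + 8.314 * 310 * ln(20.74) / 1000
dG = -19.6853 kJ/mol

-19.6853 kJ/mol


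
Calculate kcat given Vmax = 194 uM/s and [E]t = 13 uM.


kcat = Vmax / [E]t
kcat = 194 / 13
kcat = 14.9231 s^-1

14.9231 s^-1


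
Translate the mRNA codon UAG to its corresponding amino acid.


Standard genetic code lookup.
Codon UAG -> Stop

Stop


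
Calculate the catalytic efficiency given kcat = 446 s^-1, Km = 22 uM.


Catalytic efficiency = kcat / Km
= 446 / 22
= 20.2727 uM^-1*s^-1

20.2727 uM^-1*s^-1


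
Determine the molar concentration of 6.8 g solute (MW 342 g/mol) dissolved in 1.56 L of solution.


C = (mass / MW) / volume
C = (6.8 / 342) / 1.56
C = 0.0127 M

0.0127 M


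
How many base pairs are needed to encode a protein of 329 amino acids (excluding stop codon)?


Each amino acid = 1 codon = 3 bp
bp = 329 * 3 = 987 bp

987 bp


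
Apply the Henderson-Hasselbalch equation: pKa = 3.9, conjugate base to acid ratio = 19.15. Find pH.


pH = pKa + log10([A-]/[HA])
pH = 3.9 + log10(19.15)
pH = 5.1822

5.1822


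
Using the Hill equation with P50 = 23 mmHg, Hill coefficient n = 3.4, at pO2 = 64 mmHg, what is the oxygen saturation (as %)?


Y = pO2^n / (P50^n + pO2^n)
Y = 64^3.4 / (23^3.4 + 64^3.4)
Y = 97.01%

97.01%


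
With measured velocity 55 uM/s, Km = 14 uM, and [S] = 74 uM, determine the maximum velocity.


Vmax = v * (Km + [S]) / [S]
Vmax = 55 * (14 + 74) / 74
Vmax = 65.4054 uM/s

65.4054 uM/s


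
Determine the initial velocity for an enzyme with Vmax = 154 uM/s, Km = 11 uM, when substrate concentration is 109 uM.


v = Vmax * [S] / (Km + [S])
v = 154 * 109 / (11 + 109)
v = 139.8833 uM/s

139.8833 uM/s


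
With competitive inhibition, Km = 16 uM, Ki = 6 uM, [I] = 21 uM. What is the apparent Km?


Km_app = Km * (1 + [I]/Ki)
Km_app = 16 * (1 + 21/6)
Km_app = 72.0 uM

72.0 uM


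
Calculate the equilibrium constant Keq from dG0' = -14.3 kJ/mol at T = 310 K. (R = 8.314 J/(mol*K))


Keq = exp(-dG0 * 1000 / (R * T))
Keq = exp(-(-14.3) * 1000 / (8.314 * 310))
Keq = 256.815

256.815


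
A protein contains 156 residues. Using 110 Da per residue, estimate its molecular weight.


MW = n_residues * 110 Da
MW = 156 * 110
MW = 17160 Da

17160 Da


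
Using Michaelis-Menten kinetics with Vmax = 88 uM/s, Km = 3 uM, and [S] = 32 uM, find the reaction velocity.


v = Vmax * [S] / (Km + [S])
v = 88 * 32 / (3 + 32)
v = 80.4571 uM/s

80.4571 uM/s


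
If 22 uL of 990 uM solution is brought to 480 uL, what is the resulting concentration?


C2 = C1 * V1 / V2
C2 = 990 * 22 / 480
C2 = 45.375 uM

45.375 uM


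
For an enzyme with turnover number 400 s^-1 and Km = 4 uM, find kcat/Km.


Catalytic efficiency = kcat / Km
= 400 / 4
= 100.0 uM^-1*s^-1

100.0 uM^-1*s^-1


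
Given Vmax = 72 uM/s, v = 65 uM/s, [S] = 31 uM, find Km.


Km = [S] * (Vmax - v) / v
Km = 31 * (72 - 65) / 65
Km = 3.3385 uM

3.3385 uM


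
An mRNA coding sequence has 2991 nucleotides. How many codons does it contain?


codons = nucleotides / 3
codons = 2991 / 3 = 997

997


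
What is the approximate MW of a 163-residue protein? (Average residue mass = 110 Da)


MW = n_residues * 110 Da
MW = 163 * 110
MW = 17930 Da

17930 Da


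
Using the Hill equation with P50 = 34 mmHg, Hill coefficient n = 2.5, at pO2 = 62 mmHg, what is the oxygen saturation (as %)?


Y = pO2^n / (P50^n + pO2^n)
Y = 62^2.5 / (34^2.5 + 62^2.5)
Y = 81.79%

81.79%


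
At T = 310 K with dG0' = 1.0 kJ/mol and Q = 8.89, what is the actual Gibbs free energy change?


dG = dG0' + RT * ln(Q) / 1000
dG = 1.0 + 8.314 * 310 * ln(8.89) / 1000
dG = 6.6313 kJ/mol

6.6313 kJ/mol


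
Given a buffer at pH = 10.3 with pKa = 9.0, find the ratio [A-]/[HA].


[A-]/[HA] = 10^(pH - pKa)
= 10^(10.3 - 9.0)
= 19.9526

19.9526


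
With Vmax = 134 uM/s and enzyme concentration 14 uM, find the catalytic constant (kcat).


kcat = Vmax / [E]t
kcat = 134 / 14
kcat = 9.5714 s^-1

9.5714 s^-1


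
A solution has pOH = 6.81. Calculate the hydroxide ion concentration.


[OH-] = 10^(-pOH)
[OH-] = 10^(-6.81)
[OH-] = 1.549e-07 M

1.549e-07 M


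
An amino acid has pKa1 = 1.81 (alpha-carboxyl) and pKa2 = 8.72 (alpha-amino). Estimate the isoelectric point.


pI = (pKa1 + pKa2) / 2
pI = (1.81 + 8.72) / 2
pI = 5.265

5.265


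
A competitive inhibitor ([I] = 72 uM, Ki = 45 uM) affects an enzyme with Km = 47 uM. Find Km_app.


Km_app = Km * (1 + [I]/Ki)
Km_app = 47 * (1 + 72/45)
Km_app = 122.2 uM

122.2 uM


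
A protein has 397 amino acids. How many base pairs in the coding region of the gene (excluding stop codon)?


Each amino acid = 1 codon = 3 bp
bp = 397 * 3 = 1191 bp

1191 bp


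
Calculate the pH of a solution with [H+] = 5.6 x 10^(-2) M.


pH = -log10([H+])
pH = -log10(5.6 x 10^(-2))
pH = 1.2518

1.2518


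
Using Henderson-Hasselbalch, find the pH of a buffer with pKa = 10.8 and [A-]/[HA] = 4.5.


pH = pKa + log10([A-]/[HA])
pH = 10.8 + log10(4.5)
pH = 11.4532

11.4532


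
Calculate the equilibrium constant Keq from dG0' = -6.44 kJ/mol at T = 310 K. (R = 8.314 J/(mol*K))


Keq = exp(-dG0 * 1000 / (R * T))
Keq = exp(-(-6.44) * 1000 / (8.314 * 310))
Keq = 12.1667

12.1667


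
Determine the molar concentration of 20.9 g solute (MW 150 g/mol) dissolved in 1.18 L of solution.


C = (mass / MW) / volume
C = (20.9 / 150) / 1.18
C = 0.1181 M

0.1181 M


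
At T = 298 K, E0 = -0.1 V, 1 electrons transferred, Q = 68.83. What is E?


E = E0 - (RT/nF) * ln(Q)
E = -0.1 - (8.314 * 298 / (1 * 96485)) * ln(68.83)
E = -0.2087 V

-0.2087 V


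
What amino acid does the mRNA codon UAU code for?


Standard genetic code lookup.
Codon UAU -> Tyr

Tyr


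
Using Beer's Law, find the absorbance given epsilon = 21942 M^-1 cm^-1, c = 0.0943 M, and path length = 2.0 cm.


A = epsilon * c * l
A = 21942 * 0.0943 * 2.0
A = 4138.2612

4138.2612


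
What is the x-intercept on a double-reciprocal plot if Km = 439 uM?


x-intercept = -1/Km
= -1/439
= -0.0023 1/uM

-0.0023 1/uM


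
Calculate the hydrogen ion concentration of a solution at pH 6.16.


[H+] = 10^(-pH)
[H+] = 10^(-6.16)
[H+] = 6.918e-07 M

6.918e-07 M


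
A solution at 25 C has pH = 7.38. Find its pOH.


pOH = 14 - pH
pOH = 14 - 7.38
pOH = 6.62

6.62


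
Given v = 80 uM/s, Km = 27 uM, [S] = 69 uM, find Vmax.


Vmax = v * (Km + [S]) / [S]
Vmax = 80 * (27 + 69) / 69
Vmax = 111.3043 uM/s

111.3043 uM/s


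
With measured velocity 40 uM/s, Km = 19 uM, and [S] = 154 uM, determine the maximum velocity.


Vmax = v * (Km + [S]) / [S]
Vmax = 40 * (19 + 154) / 154
Vmax = 44.9351 uM/s

44.9351 uM/s


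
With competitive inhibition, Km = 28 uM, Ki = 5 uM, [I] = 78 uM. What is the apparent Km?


Km_app = Km * (1 + [I]/Ki)
Km_app = 28 * (1 + 78/5)
Km_app = 464.8 uM

464.8 uM


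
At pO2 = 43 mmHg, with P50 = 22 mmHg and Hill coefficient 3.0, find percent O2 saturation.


Y = pO2^n / (P50^n + pO2^n)
Y = 43^3.0 / (22^3.0 + 43^3.0)
Y = 88.19%

88.19%


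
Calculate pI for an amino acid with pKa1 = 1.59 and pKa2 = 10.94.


pI = (pKa1 + pKa2) / 2
pI = (1.59 + 10.94) / 2
pI = 6.265

6.265


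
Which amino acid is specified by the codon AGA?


Standard genetic code lookup.
Codon AGA -> Arg

Arg


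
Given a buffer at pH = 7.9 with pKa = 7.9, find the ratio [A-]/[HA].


[A-]/[HA] = 10^(pH - pKa)
= 10^(7.9 - 7.9)
= 1.0

1.0


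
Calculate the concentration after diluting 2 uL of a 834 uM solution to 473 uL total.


C2 = C1 * V1 / V2
C2 = 834 * 2 / 473
C2 = 3.5264 uM

3.5264 uM


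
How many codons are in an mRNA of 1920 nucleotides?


codons = nucleotides / 3
codons = 1920 / 3 = 640

640


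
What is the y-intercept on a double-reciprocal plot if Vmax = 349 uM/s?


y-intercept = 1/Vmax
= 1/349
= 0.0029 s/uM

0.0029 s/uM


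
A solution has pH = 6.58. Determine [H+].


[H+] = 10^(-pH)
[H+] = 10^(-6.58)
[H+] = 2.630e-07 M

2.630e-07 M


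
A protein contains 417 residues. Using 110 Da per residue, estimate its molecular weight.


MW = n_residues * 110 Da
MW = 417 * 110
MW = 45870 Da

45870 Da


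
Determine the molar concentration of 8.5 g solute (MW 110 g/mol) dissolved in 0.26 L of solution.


C = (mass / MW) / volume
C = (8.5 / 110) / 0.26
C = 0.2972 M

0.2972 M


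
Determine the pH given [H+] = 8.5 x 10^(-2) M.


pH = -log10([H+])
pH = -log10(8.5 x 10^(-2))
pH = 1.0706

1.0706


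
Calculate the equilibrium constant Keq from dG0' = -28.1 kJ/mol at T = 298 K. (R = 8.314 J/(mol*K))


Keq = exp(-dG0 * 1000 / (R * T))
Keq = exp(-(-28.1) * 1000 / (8.314 * 298))
Keq = 84267.2942

84267.2942


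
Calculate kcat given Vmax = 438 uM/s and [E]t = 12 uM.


kcat = Vmax / [E]t
kcat = 438 / 12
kcat = 36.5 s^-1

36.5 s^-1


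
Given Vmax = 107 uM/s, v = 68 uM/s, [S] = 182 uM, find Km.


Km = [S] * (Vmax - v) / v
Km = 182 * (107 - 68) / 68
Km = 104.3824 uM

104.3824 uM


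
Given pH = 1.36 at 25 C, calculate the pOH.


pOH = 14 - pH
pOH = 14 - 1.36
pOH = 12.64

12.64


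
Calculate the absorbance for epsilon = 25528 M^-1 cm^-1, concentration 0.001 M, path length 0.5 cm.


A = epsilon * c * l
A = 25528 * 0.001 * 0.5
A = 12.764

12.764


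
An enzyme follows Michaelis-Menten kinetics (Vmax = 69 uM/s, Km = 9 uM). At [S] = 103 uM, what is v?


v = Vmax * [S] / (Km + [S])
v = 69 * 103 / (9 + 103)
v = 63.4554 uM/s

63.4554 uM/s


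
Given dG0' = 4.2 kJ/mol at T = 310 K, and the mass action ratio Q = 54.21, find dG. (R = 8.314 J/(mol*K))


dG = dG0' + RT * ln(Q) / 1000
dG = 4.2 + 8.314 * 310 * ln(54.21) / 1000
dG = 14.491 kJ/mol

14.491 kJ/mol


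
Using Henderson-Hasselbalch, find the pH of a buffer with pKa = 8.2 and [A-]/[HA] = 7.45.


pH = pKa + log10([A-]/[HA])
pH = 8.2 + log10(7.45)
pH = 9.0722

9.0722


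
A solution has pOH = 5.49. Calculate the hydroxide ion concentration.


[OH-] = 10^(-pOH)
[OH-] = 10^(-5.49)
[OH-] = 3.236e-06 M

3.236e-06 M


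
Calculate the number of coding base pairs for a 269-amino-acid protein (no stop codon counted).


Each amino acid = 1 codon = 3 bp
bp = 269 * 3 = 807 bp

807 bp


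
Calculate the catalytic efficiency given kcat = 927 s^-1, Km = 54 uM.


Catalytic efficiency = kcat / Km
= 927 / 54
= 17.1667 uM^-1*s^-1

17.1667 uM^-1*s^-1


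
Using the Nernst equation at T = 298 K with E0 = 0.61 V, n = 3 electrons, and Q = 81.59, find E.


E = E0 - (RT/nF) * ln(Q)
E = 0.61 - (8.314 * 298 / (3 * 96485)) * ln(81.59)
E = 0.5723 V

0.5723 V


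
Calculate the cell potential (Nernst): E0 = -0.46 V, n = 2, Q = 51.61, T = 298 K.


E = E0 - (RT/nF) * ln(Q)
E = -0.46 - (8.314 * 298 / (2 * 96485)) * ln(51.61)
E = -0.5106 V

-0.5106 V


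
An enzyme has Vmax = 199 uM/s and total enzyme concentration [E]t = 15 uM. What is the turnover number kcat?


kcat = Vmax / [E]t
kcat = 199 / 15
kcat = 13.2667 s^-1

13.2667 s^-1


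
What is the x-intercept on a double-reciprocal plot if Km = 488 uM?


x-intercept = -1/Km
= -1/488
= -0.002 1/uM

-0.002 1/uM


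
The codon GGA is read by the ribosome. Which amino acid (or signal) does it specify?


Standard genetic code lookup.
Codon GGA -> Gly

Gly


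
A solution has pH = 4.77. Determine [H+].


[H+] = 10^(-pH)
[H+] = 10^(-4.77)
[H+] = 1.698e-05 M

1.698e-05 M


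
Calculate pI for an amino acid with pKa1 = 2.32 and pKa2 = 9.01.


pI = (pKa1 + pKa2) / 2
pI = (2.32 + 9.01) / 2
pI = 5.665

5.665


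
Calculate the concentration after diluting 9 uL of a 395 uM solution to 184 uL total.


C2 = C1 * V1 / V2
C2 = 395 * 9 / 184
C2 = 19.3207 uM

19.3207 uM


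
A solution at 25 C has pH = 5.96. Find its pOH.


pOH = 14 - pH
pOH = 14 - 5.96
pOH = 8.04

8.04


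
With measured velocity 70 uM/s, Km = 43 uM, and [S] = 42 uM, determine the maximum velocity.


Vmax = v * (Km + [S]) / [S]
Vmax = 70 * (43 + 42) / 42
Vmax = 141.6667 uM/s

141.6667 uM/s


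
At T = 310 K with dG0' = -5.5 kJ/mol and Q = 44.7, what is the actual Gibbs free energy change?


dG = dG0' + RT * ln(Q) / 1000
dG = -5.5 + 8.314 * 310 * ln(44.7) / 1000
dG = 4.2938 kJ/mol

4.2938 kJ/mol


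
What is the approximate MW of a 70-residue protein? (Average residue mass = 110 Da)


MW = n_residues * 110 Da
MW = 70 * 110
MW = 7700 Da

7700 Da


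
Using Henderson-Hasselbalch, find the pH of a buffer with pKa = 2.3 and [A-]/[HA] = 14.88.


pH = pKa + log10([A-]/[HA])
pH = 2.3 + log10(14.88)
pH = 3.4726

3.4726


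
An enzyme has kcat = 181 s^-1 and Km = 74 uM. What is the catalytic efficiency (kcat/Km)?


Catalytic efficiency = kcat / Km
= 181 / 74
= 2.4459 uM^-1*s^-1

2.4459 uM^-1*s^-1


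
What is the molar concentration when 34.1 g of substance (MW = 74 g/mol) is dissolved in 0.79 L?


C = (mass / MW) / volume
C = (34.1 / 74) / 0.79
C = 0.5833 M

0.5833 M


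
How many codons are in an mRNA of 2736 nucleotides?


codons = nucleotides / 3
codons = 2736 / 3 = 912

912


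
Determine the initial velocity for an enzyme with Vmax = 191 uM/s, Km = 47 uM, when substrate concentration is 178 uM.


v = Vmax * [S] / (Km + [S])
v = 191 * 178 / (47 + 178)
v = 151.1022 uM/s

151.1022 uM/s


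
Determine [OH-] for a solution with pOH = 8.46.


[OH-] = 10^(-pOH)
[OH-] = 10^(-8.46)
[OH-] = 3.467e-09 M

3.467e-09 M


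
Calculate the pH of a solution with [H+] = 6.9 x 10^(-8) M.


pH = -log10([H+])
pH = -log10(6.9 x 10^(-8))
pH = 7.1612

7.1612


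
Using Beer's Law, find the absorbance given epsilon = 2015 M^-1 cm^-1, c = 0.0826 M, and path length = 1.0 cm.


A = epsilon * c * l
A = 2015 * 0.0826 * 1.0
A = 166.439

166.439


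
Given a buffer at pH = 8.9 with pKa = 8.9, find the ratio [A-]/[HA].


[A-]/[HA] = 10^(pH - pKa)
= 10^(8.9 - 8.9)
= 1.0

1.0


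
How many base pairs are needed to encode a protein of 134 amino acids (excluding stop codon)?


Each amino acid = 1 codon = 3 bp
bp = 134 * 3 = 402 bp

402 bp


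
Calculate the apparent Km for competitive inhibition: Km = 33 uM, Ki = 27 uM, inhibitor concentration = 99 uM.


Km_app = Km * (1 + [I]/Ki)
Km_app = 33 * (1 + 99/27)
Km_app = 154.0 uM

154.0 uM


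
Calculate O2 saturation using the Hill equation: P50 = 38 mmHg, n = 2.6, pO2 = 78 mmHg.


Y = pO2^n / (P50^n + pO2^n)
Y = 78^2.6 / (38^2.6 + 78^2.6)
Y = 86.64%

86.64%


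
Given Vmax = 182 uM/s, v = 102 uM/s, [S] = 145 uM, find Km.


Km = [S] * (Vmax - v) / v
Km = 145 * (182 - 102) / 102
Km = 113.7255 uM

113.7255 uM


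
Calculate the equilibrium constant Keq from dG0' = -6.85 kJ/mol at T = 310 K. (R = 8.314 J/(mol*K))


Keq = exp(-dG0 * 1000 / (R * T))
Keq = exp(-(-6.85) * 1000 / (8.314 * 310))
Keq = 14.2646

14.2646


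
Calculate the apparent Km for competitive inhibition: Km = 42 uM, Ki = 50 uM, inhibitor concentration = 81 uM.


Km_app = Km * (1 + [I]/Ki)
Km_app = 42 * (1 + 81/50)
Km_app = 110.04 uM

110.04 uM
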